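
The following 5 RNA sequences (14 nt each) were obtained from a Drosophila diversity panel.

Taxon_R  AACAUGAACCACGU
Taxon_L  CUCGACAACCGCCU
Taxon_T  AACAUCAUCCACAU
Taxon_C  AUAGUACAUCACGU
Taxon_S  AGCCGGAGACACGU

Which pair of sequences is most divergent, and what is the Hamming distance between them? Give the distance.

9

Pairwise Hamming distances:
  Taxon_R vs Taxon_L: 7
  Taxon_R vs Taxon_T: 3
  Taxon_R vs Taxon_C: 6
  Taxon_R vs Taxon_S: 5
  Taxon_L vs Taxon_T: 7
  Taxon_L vs Taxon_C: 8
  Taxon_L vs Taxon_S: 9
  Taxon_T vs Taxon_C: 8
  Taxon_T vs Taxon_S: 7
  Taxon_C vs Taxon_S: 8
The largest is 9, between Taxon_L and Taxon_S.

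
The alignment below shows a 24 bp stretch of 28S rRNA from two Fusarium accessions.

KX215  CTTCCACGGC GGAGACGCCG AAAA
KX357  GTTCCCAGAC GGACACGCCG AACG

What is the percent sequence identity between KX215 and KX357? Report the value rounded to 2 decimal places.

Mismatches occur at site 1 (C↔G), site 6 (A↔C), site 7 (C↔A), site 9 (G↔A), site 14 (G↔C), site 23 (A↔C), site 24 (A↔G).
17 of the 24 sites match, so the percent identity is 17/24 × 100 = 70.83%.

70.83%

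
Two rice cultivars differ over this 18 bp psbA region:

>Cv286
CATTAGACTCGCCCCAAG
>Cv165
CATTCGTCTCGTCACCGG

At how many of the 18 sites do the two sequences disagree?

6

The sequences differ at positions 5 (A/C), 7 (A/T), 12 (C/T), 14 (C/A), 16 (A/C), 17 (A/G).
That gives 6 mismatches out of 18 aligned sites, so the Hamming distance is 6.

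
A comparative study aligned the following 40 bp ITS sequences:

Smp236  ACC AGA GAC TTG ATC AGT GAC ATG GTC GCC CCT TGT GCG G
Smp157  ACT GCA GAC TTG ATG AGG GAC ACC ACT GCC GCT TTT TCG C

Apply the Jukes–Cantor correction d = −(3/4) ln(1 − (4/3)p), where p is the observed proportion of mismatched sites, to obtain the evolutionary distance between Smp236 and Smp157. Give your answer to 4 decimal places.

The sequences differ at positions 3 (C/T), 4 (A/G), 5 (G/C), 15 (C/G), 18 (T/G), 23 (T/C), 24 (G/C), 25 (G/A), 26 (T/C), 27 (C/T), 31 (C/G), 35 (G/T), 37 (G/T), 40 (G/C).
p = 14/40 = 0.350000.
d = −0.75 · ln(1 − (4/3)·0.350000) = −0.75 · ln(0.533333) = −0.75 · (-0.628609) = 0.4715.

0.4715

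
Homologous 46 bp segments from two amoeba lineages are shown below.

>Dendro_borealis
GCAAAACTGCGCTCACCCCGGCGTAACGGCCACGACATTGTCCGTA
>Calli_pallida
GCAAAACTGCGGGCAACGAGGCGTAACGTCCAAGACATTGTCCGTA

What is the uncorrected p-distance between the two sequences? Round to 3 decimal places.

The sequences differ at positions 12 (C/G), 13 (T/G), 16 (C/A), 18 (C/G), 19 (C/A), 29 (G/T), 33 (C/A).
There are 7 differences over 46 sites, so p = 7/46 = 0.152.

0.152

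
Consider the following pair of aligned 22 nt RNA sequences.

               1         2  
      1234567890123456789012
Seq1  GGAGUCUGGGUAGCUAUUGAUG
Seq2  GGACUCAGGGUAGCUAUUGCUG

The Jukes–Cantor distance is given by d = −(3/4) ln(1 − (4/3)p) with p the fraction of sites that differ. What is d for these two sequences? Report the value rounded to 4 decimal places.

Mismatches occur at site 4 (G/C), site 7 (U/A), site 20 (A/C).
p = 3/22 = 0.136364.
d = −0.75 · ln(1 − (4/3)·0.136364) = −0.75 · ln(0.818181) = −0.75 · (-0.200672) = 0.1505.

0.1505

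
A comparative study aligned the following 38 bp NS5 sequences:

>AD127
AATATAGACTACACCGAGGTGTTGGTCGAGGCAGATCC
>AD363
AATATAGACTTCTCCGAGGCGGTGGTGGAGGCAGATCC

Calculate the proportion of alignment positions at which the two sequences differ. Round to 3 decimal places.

Mismatches occur at site 11 (A/T), site 13 (A/T), site 20 (T/C), site 22 (T/G), site 27 (C/G).
There are 5 differences over 38 sites, so p = 5/38 = 0.132.

0.132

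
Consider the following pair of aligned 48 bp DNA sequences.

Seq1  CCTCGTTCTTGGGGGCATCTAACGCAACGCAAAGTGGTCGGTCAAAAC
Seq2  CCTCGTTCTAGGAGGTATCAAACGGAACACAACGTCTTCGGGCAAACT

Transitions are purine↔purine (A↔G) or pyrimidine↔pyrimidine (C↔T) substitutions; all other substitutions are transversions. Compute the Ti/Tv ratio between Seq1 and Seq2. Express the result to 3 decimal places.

0.500

Mismatches occur at site 10 (T/A, transversion), site 13 (G/A, transition), site 16 (C/T, transition), site 20 (T/A, transversion), site 25 (C/G, transversion), site 29 (G/A, transition), site 33 (A/C, transversion), site 36 (G/C, transversion), site 37 (G/T, transversion), site 42 (T/G, transversion), site 47 (A/C, transversion), site 48 (C/T, transition).
Of the 12 differences, 4 transitions and 8 transversions, so Ti/Tv = 4/8 = 0.500.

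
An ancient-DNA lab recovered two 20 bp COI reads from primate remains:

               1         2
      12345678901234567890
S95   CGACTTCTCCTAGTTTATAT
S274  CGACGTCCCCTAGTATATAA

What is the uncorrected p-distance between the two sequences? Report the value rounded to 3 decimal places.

The sequences differ at positions 5 (T/G), 8 (T/C), 15 (T/A), 20 (T/A).
There are 4 differences over 20 sites, so p = 4/20 = 0.200.

0.200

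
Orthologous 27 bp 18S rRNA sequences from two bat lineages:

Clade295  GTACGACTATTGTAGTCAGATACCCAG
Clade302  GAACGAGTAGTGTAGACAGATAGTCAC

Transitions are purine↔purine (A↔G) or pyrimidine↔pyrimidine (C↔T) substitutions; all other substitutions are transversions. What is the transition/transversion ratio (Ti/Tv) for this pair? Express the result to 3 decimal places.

Differing sites — 2:T/A (Tv); 7:C/G (Tv); 10:T/G (Tv); 16:T/A (Tv); 23:C/G (Tv); 24:C/T (Ti); 27:G/C (Tv).
Of the 7 differences, 1 transition and 6 transversions, so Ti/Tv = 1/6 = 0.167.

0.167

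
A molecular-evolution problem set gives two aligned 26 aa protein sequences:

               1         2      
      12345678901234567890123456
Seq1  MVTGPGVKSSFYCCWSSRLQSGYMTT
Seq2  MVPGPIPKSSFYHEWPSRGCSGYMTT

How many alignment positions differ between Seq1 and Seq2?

Mismatches occur at site 3 (T↔P), site 6 (G↔I), site 7 (V↔P), site 13 (C↔H), site 14 (C↔E), site 16 (S↔P), site 19 (L↔G), site 20 (Q↔C).
That gives 8 mismatches out of 26 aligned sites, so the Hamming distance is 8.

8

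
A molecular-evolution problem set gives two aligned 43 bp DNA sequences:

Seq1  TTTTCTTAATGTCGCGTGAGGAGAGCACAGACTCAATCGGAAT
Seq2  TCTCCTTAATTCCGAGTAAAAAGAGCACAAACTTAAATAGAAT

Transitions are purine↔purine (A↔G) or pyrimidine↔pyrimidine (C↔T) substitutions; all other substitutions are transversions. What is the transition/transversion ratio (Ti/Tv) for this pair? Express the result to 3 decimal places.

Mismatches occur at site 2 (T/C, transition), site 4 (T/C, transition), site 11 (G/T, transversion), site 12 (T/C, transition), site 15 (C/A, transversion), site 18 (G/A, transition), site 20 (G/A, transition), site 21 (G/A, transition), site 30 (G/A, transition), site 34 (C/T, transition), site 37 (T/A, transversion), site 38 (C/T, transition), site 39 (G/A, transition).
Of the 13 differences, 10 transitions and 3 transversions, so Ti/Tv = 10/3 = 3.333.

3.333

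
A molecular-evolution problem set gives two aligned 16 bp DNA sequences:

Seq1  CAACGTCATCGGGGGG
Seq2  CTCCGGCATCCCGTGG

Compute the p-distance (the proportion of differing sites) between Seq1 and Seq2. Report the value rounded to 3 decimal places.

Differing sites — 2:A/T; 3:A/C; 6:T/G; 11:G/C; 12:G/C; 14:G/T.
There are 6 differences over 16 sites, so p = 6/16 = 0.375.

0.375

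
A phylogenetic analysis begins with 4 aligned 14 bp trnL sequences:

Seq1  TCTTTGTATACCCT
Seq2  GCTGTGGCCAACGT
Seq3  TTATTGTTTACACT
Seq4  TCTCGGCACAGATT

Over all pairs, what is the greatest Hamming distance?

Pairwise Hamming distances:
  Seq1 vs Seq2: 7
  Seq1 vs Seq3: 4
  Seq1 vs Seq4: 7
  Seq2 vs Seq3: 10
  Seq2 vs Seq4: 8
  Seq3 vs Seq4: 9
The largest is 10, between Seq2 and Seq3.

10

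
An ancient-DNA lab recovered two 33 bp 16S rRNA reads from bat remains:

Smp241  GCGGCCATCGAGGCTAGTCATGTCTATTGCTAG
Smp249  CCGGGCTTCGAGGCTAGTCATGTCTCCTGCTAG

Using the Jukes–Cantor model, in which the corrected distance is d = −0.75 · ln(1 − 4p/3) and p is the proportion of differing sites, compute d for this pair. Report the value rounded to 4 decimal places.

0.1693

The sequences differ at positions 1 (G/C), 5 (C/G), 7 (A/T), 26 (A/C), 27 (T/C).
p = 5/33 = 0.151515.
d = −0.75 · ln(1 − (4/3)·0.151515) = −0.75 · ln(0.797980) = −0.75 · (-0.225672) = 0.1693.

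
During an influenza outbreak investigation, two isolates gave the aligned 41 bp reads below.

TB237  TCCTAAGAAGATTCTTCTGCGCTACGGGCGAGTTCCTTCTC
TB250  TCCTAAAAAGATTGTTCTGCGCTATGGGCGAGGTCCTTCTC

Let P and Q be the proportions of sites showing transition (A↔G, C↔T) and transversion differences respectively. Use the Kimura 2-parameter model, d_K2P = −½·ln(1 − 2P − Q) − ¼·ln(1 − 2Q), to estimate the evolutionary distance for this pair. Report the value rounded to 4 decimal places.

Differing sites — 7:G/A (Ti); 14:C/G (Tv); 25:C/T (Ti); 33:T/G (Tv).
Of the 4 differences, 2 transitions and 2 transversions over 41 sites: P = 2/41 = 0.048780, Q = 2/41 = 0.048780.
d = −0.5·ln(0.853660) − 0.25·ln(0.902440) = −0.5·(-0.158222) − 0.25·(-0.102653) = 0.1048.

0.1048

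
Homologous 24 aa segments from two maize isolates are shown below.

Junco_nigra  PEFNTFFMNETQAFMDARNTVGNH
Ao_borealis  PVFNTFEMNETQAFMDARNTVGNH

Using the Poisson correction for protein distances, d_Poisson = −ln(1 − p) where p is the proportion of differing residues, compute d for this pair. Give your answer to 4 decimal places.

0.0870

Mismatches occur at site 2 (E↔V), site 7 (F↔E).
p = 2/24 = 0.083333.
d = −ln(1 − 0.083333) = −ln(0.916667) = 0.0870.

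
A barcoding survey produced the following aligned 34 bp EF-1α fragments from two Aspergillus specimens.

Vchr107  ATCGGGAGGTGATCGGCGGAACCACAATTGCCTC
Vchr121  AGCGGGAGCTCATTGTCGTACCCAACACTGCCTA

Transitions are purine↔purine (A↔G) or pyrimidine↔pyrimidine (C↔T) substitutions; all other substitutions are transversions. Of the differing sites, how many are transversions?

Mismatches occur at site 2 (T↔G, transversion), site 9 (G↔C, transversion), site 11 (G↔C, transversion), site 14 (C↔T, transition), site 16 (G↔T, transversion), site 19 (G↔T, transversion), site 21 (A↔C, transversion), site 25 (C↔A, transversion), site 26 (A↔C, transversion), site 28 (T↔C, transition), site 34 (C↔A, transversion).
Of the 11 differences, 2 transitions and 9 transversions, so the answer is 9.

9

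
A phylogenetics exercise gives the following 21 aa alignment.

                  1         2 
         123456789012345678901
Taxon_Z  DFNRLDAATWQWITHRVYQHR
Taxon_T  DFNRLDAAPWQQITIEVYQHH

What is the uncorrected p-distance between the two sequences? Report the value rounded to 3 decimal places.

0.238

Differing sites — 9:T/P; 12:W/Q; 15:H/I; 16:R/E; 21:R/H.
There are 5 differences over 21 sites, so p = 5/21 = 0.238.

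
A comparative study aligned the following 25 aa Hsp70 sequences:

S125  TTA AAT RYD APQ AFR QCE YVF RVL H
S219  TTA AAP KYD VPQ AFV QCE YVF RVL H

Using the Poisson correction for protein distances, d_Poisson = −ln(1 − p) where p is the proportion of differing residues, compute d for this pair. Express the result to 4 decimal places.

The sequences differ at positions 6 (T/P), 7 (R/K), 10 (A/V), 15 (R/V).
p = 4/25 = 0.160000.
d = −ln(1 − 0.160000) = −ln(0.840000) = 0.1744.

0.1744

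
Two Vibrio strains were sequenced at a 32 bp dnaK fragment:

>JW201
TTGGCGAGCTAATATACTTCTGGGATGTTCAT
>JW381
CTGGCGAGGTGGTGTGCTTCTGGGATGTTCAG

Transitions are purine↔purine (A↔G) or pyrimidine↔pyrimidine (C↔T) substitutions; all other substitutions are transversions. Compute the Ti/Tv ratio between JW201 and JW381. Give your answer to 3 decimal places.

2.500

Differing sites — 1:T/C (Ti); 9:C/G (Tv); 11:A/G (Ti); 12:A/G (Ti); 14:A/G (Ti); 16:A/G (Ti); 32:T/G (Tv).
Of the 7 differences, 5 transitions and 2 transversions, so Ti/Tv = 5/2 = 2.500.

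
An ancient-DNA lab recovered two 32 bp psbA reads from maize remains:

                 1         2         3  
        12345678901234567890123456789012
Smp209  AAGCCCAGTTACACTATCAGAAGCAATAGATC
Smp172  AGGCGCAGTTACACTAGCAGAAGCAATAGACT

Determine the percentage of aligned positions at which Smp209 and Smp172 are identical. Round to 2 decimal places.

Mismatches occur at site 2 (A→G), site 5 (C→G), site 17 (T→G), site 31 (T→C), site 32 (C→T).
27 of the 32 sites match, so the percent identity is 27/32 × 100 = 84.38%.

84.38%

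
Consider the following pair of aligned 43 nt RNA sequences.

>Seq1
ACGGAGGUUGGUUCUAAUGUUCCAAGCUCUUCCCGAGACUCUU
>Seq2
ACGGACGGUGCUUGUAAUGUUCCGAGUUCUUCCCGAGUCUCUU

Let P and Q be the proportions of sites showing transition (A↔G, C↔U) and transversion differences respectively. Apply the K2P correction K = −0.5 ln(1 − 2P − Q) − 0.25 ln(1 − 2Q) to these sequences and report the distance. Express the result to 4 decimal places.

0.1836

Differing sites — 6:G/C (Tv); 8:U/G (Tv); 11:G/C (Tv); 14:C/G (Tv); 24:A/G (Ti); 27:C/U (Ti); 38:A/U (Tv).
Of the 7 differences, 2 transitions and 5 transversions over 43 sites: P = 2/43 = 0.046512, Q = 5/43 = 0.116279.
d = −0.5·ln(0.790697) − 0.25·ln(0.767442) = −0.5·(-0.234840) − 0.25·(-0.264692) = 0.1836.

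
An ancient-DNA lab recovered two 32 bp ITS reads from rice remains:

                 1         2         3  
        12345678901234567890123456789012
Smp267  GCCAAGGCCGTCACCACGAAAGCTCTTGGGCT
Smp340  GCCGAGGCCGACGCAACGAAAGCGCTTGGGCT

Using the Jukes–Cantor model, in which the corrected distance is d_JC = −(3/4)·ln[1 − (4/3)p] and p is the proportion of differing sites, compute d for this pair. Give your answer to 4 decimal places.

Differing sites — 4:A/G; 11:T/A; 13:A/G; 15:C/A; 24:T/G.
p = 5/32 = 0.156250.
d = −0.75 · ln(1 − (4/3)·0.156250) = −0.75 · ln(0.791667) = −0.75 · (-0.233614) = 0.1752.

0.1752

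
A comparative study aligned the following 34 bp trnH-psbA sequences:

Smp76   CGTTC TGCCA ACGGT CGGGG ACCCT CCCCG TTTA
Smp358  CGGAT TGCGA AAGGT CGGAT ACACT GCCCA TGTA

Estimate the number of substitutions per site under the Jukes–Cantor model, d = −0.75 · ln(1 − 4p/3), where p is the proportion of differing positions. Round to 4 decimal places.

0.4234

Differing sites — 3:T/G; 4:T/A; 5:C/T; 9:C/G; 12:C/A; 19:G/A; 20:G/T; 23:C/A; 26:C/G; 30:G/A; 32:T/G.
p = 11/34 = 0.323529.
d = −0.75 · ln(1 − (4/3)·0.323529) = −0.75 · ln(0.568628) = −0.75 · (-0.564529) = 0.4234.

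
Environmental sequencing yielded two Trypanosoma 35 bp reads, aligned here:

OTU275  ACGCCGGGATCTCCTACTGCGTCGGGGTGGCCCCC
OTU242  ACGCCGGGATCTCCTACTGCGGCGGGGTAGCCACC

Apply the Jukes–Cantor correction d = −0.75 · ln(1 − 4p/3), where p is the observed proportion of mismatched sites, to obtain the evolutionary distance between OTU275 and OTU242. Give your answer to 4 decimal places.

0.0910

Mismatches occur at site 22 (T/G), site 29 (G/A), site 33 (C/A).
p = 3/35 = 0.085714.
d = −0.75 · ln(1 − (4/3)·0.085714) = −0.75 · ln(0.885715) = −0.75 · (-0.121360) = 0.0910.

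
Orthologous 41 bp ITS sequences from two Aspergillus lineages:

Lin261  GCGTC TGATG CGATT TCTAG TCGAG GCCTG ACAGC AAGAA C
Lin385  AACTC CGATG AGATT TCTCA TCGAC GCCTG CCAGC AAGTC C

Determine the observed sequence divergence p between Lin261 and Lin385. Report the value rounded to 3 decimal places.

0.268

The sequences differ at positions 1 (G/A), 2 (C/A), 3 (G/C), 6 (T/C), 11 (C/A), 19 (A/C), 20 (G/A), 25 (G/C), 31 (A/C), 39 (A/T), 40 (A/C).
There are 11 differences over 41 sites, so p = 11/41 = 0.268.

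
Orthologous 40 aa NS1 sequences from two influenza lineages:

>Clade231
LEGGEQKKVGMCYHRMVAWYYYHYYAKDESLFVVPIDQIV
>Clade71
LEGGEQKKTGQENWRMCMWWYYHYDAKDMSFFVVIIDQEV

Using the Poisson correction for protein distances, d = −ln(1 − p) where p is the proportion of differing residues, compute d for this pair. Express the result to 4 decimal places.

0.3930

The sequences differ at positions 9 (V/T), 11 (M/Q), 12 (C/E), 13 (Y/N), 14 (H/W), 17 (V/C), 18 (A/M), 20 (Y/W), 25 (Y/D), 29 (E/M), 31 (L/F), 35 (P/I), 39 (I/E).
p = 13/40 = 0.325000.
d = −ln(1 − 0.325000) = −ln(0.675000) = 0.3930.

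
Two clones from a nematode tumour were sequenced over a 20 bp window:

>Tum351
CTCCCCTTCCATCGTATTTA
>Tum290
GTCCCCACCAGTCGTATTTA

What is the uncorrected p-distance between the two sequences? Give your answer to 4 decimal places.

0.2500

The sequences differ at positions 1 (C/G), 7 (T/A), 8 (T/C), 10 (C/A), 11 (A/G).
There are 5 differences over 20 sites, so p = 5/20 = 0.2500.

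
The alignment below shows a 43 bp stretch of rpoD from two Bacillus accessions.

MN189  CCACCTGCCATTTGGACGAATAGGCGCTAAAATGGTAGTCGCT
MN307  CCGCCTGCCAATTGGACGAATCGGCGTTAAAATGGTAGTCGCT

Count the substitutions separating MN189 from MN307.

4

The sequences differ at positions 3 (A/G), 11 (T/A), 22 (A/C), 27 (C/T).
That gives 4 mismatches out of 43 aligned sites, so the Hamming distance is 4.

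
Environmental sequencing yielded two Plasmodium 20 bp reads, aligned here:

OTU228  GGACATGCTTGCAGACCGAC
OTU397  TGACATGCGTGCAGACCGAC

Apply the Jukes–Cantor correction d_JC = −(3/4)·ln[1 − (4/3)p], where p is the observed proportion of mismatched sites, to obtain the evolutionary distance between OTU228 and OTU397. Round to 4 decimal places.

The sequences differ at positions 1 (G/T), 9 (T/G).
p = 2/20 = 0.100000.
d = −0.75 · ln(1 − (4/3)·0.100000) = −0.75 · ln(0.866667) = −0.75 · (-0.143100) = 0.1073.

0.1073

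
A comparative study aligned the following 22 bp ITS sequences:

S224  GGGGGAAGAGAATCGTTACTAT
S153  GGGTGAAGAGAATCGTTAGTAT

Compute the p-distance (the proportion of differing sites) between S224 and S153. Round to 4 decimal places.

Mismatches occur at site 4 (G↔T), site 19 (C↔G).
There are 2 differences over 22 sites, so p = 2/22 = 0.0909.

0.0909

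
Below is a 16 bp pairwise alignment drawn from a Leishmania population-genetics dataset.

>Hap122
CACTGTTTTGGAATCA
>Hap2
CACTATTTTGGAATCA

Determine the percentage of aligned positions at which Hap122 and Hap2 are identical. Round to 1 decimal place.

Differing sites — 5:G/A.
15 of the 16 sites match, so the percent identity is 15/16 × 100 = 93.8%.

93.8%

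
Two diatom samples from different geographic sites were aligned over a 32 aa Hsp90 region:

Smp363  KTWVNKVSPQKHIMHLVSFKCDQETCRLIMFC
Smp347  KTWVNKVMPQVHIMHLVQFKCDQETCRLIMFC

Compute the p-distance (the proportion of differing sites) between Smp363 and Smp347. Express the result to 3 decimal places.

0.094

Differing sites — 8:S/M; 11:K/V; 18:S/Q.
There are 3 differences over 32 sites, so p = 3/32 = 0.094.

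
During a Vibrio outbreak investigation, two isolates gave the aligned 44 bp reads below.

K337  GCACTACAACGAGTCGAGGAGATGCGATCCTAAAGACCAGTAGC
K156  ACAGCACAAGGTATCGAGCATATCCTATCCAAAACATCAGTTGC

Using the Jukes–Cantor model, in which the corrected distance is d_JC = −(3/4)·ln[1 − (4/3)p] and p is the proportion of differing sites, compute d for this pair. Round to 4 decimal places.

0.4141

Mismatches occur at site 1 (G→A), site 4 (C→G), site 5 (T→C), site 10 (C→G), site 12 (A→T), site 13 (G→A), site 19 (G→C), site 21 (G→T), site 24 (G→C), site 26 (G→T), site 31 (T→A), site 35 (G→C), site 37 (C→T), site 42 (A→T).
p = 14/44 = 0.318182.
d = −0.75 · ln(1 − (4/3)·0.318182) = −0.75 · ln(0.575757) = −0.75 · (-0.552070) = 0.4141.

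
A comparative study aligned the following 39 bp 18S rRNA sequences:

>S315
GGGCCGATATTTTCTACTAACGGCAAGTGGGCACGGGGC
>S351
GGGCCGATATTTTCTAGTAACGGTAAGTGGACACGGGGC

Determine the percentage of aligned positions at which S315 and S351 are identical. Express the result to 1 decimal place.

The sequences differ at positions 17 (C/G), 24 (C/T), 31 (G/A).
36 of the 39 sites match, so the percent identity is 36/39 × 100 = 92.3%.

92.3%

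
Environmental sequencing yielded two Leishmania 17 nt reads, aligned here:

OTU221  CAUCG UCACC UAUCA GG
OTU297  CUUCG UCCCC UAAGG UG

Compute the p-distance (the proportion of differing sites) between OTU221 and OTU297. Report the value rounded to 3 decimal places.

0.353

Differing sites — 2:A/U; 8:A/C; 13:U/A; 14:C/G; 15:A/G; 16:G/U.
There are 6 differences over 17 sites, so p = 6/17 = 0.353.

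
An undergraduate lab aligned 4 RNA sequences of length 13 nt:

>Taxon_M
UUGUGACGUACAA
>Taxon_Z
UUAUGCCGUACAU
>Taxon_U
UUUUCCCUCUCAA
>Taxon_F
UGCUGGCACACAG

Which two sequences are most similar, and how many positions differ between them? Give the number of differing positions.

Pairwise Hamming distances:
  Taxon_M vs Taxon_Z: 3
  Taxon_M vs Taxon_U: 6
  Taxon_M vs Taxon_F: 6
  Taxon_Z vs Taxon_U: 6
  Taxon_Z vs Taxon_F: 6
  Taxon_U vs Taxon_F: 7
The smallest is 3, between Taxon_M and Taxon_Z.

3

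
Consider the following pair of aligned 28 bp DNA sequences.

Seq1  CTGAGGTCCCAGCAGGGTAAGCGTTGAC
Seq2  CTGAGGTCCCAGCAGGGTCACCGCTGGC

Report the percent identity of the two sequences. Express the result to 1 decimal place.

85.7%

Differing sites — 19:A/C; 21:G/C; 24:T/C; 27:A/G.
24 of the 28 sites match, so the percent identity is 24/28 × 100 = 85.7%.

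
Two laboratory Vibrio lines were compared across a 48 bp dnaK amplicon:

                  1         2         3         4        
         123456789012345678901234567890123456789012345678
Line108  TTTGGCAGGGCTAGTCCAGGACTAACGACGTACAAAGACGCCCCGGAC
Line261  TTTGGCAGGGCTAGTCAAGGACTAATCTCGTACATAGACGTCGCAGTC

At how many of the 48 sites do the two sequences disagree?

9

Mismatches occur at site 17 (C↔A), site 26 (C↔T), site 27 (G↔C), site 28 (A↔T), site 35 (A↔T), site 41 (C↔T), site 43 (C↔G), site 45 (G↔A), site 47 (A↔T).
That gives 9 mismatches out of 48 aligned sites, so the Hamming distance is 9.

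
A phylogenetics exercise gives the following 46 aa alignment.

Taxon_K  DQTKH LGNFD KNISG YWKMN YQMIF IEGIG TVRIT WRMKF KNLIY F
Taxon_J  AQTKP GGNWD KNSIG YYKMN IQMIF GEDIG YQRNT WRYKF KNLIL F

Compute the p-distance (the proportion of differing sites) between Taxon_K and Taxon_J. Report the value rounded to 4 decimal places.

Mismatches occur at site 1 (D/A), site 5 (H/P), site 6 (L/G), site 9 (F/W), site 13 (I/S), site 14 (S/I), site 17 (W/Y), site 21 (Y/I), site 26 (I/G), site 28 (G/D), site 31 (T/Y), site 32 (V/Q), site 34 (I/N), site 38 (M/Y), site 45 (Y/L).
There are 15 differences over 46 sites, so p = 15/46 = 0.3261.

0.3261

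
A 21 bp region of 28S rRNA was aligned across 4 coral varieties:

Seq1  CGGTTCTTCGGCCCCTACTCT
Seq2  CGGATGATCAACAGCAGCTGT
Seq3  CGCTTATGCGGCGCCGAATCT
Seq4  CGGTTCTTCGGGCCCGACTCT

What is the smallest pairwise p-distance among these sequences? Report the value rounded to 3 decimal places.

Pairwise Hamming distances:
  Seq1 vs Seq2: 10
  Seq1 vs Seq3: 6
  Seq1 vs Seq4: 2
  Seq2 vs Seq3: 13
  Seq2 vs Seq4: 11
  Seq3 vs Seq4: 6
The smallest is 2 mismatches, between Seq1 and Seq4; p = 2/21 = 0.095.

0.095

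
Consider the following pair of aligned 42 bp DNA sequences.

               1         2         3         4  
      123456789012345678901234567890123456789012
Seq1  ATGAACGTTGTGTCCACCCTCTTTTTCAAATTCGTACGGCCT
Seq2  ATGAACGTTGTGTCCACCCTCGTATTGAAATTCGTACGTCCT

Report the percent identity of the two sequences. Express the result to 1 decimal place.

Mismatches occur at site 22 (T/G), site 24 (T/A), site 27 (C/G), site 39 (G/T).
38 of the 42 sites match, so the percent identity is 38/42 × 100 = 90.5%.

90.5%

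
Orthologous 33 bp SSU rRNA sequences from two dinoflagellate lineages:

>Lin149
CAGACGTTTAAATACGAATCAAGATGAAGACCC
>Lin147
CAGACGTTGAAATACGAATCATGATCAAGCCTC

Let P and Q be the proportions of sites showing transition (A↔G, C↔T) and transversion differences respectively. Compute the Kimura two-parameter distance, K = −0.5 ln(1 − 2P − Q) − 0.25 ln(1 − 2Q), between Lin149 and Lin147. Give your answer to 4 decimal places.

The sequences differ at positions 9 (T/G, transversion), 22 (A/T, transversion), 26 (G/C, transversion), 30 (A/C, transversion), 32 (C/T, transition).
Of the 5 differences, 1 transition and 4 transversions over 33 sites: P = 1/33 = 0.030303, Q = 4/33 = 0.121212.
d = −0.5·ln(0.818182) − 0.25·ln(0.757576) = −0.5·(-0.200670) − 0.25·(-0.277631) = 0.1697.

0.1697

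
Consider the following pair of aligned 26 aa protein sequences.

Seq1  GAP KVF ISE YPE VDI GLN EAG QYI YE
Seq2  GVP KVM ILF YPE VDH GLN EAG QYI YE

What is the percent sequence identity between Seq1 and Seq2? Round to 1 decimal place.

Mismatches occur at site 2 (A→V), site 6 (F→M), site 8 (S→L), site 9 (E→F), site 15 (I→H).
21 of the 26 sites match, so the percent identity is 21/26 × 100 = 80.8%.

80.8%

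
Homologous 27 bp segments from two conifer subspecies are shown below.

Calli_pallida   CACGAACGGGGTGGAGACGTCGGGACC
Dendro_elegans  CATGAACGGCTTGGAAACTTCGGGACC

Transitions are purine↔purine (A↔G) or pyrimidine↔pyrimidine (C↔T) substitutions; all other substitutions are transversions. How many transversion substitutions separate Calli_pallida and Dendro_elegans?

3

Differing sites — 3:C/T (Ti); 10:G/C (Tv); 11:G/T (Tv); 16:G/A (Ti); 19:G/T (Tv).
Of the 5 differences, 2 transitions and 3 transversions, so the answer is 3.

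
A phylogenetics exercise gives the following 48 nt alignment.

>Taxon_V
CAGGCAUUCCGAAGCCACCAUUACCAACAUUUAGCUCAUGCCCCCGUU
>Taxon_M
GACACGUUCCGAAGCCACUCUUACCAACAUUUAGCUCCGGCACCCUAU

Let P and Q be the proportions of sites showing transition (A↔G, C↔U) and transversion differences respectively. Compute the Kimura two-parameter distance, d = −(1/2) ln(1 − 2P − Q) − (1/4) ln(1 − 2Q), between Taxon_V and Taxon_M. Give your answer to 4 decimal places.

Differing sites — 1:C/G (Tv); 3:G/C (Tv); 4:G/A (Ti); 6:A/G (Ti); 19:C/U (Ti); 20:A/C (Tv); 38:A/C (Tv); 39:U/G (Tv); 42:C/A (Tv); 46:G/U (Tv); 47:U/A (Tv).
Of the 11 differences, 3 transitions and 8 transversions over 48 sites: P = 3/48 = 0.062500, Q = 8/48 = 0.166667.
d = −0.5·ln(0.708333) − 0.25·ln(0.666666) = −0.5·(-0.344841) − 0.25·(-0.405466) = 0.2738.

0.2738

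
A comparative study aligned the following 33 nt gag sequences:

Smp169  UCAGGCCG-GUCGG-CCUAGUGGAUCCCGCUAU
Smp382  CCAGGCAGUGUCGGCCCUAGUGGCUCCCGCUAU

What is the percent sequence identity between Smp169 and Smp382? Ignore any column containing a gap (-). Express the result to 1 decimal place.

90.3%

Excluding the 2 gap columns leaves 31 comparable sites.
The sequences differ at positions 1 (U/C), 7 (C/A), 24 (A/C).
28 of the 31 comparable sites match, so the percent identity is 28/31 × 100 = 90.3%.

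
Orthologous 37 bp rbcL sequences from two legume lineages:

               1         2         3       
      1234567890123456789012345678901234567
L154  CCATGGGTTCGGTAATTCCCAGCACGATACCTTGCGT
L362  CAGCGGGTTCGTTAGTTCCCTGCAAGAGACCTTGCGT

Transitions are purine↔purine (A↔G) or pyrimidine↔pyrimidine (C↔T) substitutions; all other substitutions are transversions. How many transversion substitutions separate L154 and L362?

Differing sites — 2:C/A (Tv); 3:A/G (Ti); 4:T/C (Ti); 12:G/T (Tv); 15:A/G (Ti); 21:A/T (Tv); 25:C/A (Tv); 28:T/G (Tv).
Of the 8 differences, 3 transitions and 5 transversions, so the answer is 5.

5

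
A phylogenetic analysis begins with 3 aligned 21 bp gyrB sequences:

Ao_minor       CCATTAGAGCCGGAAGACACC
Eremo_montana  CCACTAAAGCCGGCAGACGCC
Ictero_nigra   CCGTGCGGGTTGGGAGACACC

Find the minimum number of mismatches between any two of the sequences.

Pairwise Hamming distances:
  Ao_minor vs Eremo_montana: 4
  Ao_minor vs Ictero_nigra: 7
  Eremo_montana vs Ictero_nigra: 10
The smallest is 4, between Ao_minor and Eremo_montana.

4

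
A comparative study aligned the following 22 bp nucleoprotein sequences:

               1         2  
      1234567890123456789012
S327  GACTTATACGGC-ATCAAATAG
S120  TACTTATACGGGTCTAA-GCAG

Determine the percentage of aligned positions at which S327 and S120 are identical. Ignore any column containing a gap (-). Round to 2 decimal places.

Excluding the 2 gap columns leaves 20 comparable sites.
Differing sites — 1:G/T; 12:C/G; 14:A/C; 16:C/A; 19:A/G; 20:T/C.
14 of the 20 comparable sites match, so the percent identity is 14/20 × 100 = 70.00%.

70.00%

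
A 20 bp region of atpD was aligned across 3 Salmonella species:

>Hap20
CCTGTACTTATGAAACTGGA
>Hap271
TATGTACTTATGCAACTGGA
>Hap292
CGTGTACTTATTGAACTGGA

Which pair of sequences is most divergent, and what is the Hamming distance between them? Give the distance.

Pairwise Hamming distances:
  Hap20 vs Hap271: 3
  Hap20 vs Hap292: 3
  Hap271 vs Hap292: 4
The largest is 4, between Hap271 and Hap292.

4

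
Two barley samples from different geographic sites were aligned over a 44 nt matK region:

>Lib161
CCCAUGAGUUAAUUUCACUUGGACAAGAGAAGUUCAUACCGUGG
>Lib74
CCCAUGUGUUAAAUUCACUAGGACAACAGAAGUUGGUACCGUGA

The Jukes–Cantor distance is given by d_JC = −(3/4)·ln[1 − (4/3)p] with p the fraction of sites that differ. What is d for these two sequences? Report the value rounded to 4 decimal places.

The sequences differ at positions 7 (A/U), 13 (U/A), 20 (U/A), 27 (G/C), 35 (C/G), 36 (A/G), 44 (G/A).
p = 7/44 = 0.159091.
d = −0.75 · ln(1 − (4/3)·0.159091) = −0.75 · ln(0.787879) = −0.75 · (-0.238411) = 0.1788.

0.1788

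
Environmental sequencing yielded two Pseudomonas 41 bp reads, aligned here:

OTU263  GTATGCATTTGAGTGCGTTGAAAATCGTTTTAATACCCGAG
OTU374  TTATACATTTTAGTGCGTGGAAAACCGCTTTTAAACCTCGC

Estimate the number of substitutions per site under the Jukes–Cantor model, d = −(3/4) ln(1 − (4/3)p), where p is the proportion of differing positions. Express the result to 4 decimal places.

0.3710

Mismatches occur at site 1 (G→T), site 5 (G→A), site 11 (G→T), site 19 (T→G), site 25 (T→C), site 28 (T→C), site 32 (A→T), site 34 (T→A), site 38 (C→T), site 39 (G→C), site 40 (A→G), site 41 (G→C).
p = 12/41 = 0.292683.
d = −0.75 · ln(1 − (4/3)·0.292683) = −0.75 · ln(0.609756) = −0.75 · (-0.494696) = 0.3710.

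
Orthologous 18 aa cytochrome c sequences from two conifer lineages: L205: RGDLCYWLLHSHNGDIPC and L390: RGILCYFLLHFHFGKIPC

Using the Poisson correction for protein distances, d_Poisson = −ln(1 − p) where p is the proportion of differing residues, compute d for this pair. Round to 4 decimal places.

0.3254

Differing sites — 3:D/I; 7:W/F; 11:S/F; 13:N/F; 15:D/K.
p = 5/18 = 0.277778.
d = −ln(1 − 0.277778) = −ln(0.722222) = 0.3254.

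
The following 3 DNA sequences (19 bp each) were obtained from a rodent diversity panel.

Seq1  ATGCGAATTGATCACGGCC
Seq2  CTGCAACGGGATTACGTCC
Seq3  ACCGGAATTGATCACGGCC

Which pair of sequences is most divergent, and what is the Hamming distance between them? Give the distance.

10

Pairwise Hamming distances:
  Seq1 vs Seq2: 7
  Seq1 vs Seq3: 3
  Seq2 vs Seq3: 10
The largest is 10, between Seq2 and Seq3.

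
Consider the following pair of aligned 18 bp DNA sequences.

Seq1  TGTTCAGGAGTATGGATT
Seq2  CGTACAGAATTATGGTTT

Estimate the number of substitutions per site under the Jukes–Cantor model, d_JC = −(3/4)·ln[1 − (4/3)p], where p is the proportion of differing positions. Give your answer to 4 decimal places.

Differing sites — 1:T/C; 4:T/A; 8:G/A; 10:G/T; 16:A/T.
p = 5/18 = 0.277778.
d = −0.75 · ln(1 − (4/3)·0.277778) = −0.75 · ln(0.629629) = −0.75 · (-0.462625) = 0.3470.

0.3470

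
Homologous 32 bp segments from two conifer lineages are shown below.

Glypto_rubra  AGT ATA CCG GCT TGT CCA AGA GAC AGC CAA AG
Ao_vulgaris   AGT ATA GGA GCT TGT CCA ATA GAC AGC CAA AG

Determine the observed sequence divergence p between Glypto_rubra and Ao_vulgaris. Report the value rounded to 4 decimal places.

0.1250

Differing sites — 7:C/G; 8:C/G; 9:G/A; 20:G/T.
There are 4 differences over 32 sites, so p = 4/32 = 0.1250.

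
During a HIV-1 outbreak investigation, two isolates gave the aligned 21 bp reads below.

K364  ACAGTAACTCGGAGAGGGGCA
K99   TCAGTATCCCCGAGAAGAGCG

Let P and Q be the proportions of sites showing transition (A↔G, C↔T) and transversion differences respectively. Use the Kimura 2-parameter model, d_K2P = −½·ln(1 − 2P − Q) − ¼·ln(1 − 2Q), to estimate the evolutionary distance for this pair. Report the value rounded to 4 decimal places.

Differing sites — 1:A/T (Tv); 7:A/T (Tv); 9:T/C (Ti); 11:G/C (Tv); 16:G/A (Ti); 18:G/A (Ti); 21:A/G (Ti).
Of the 7 differences, 4 transitions and 3 transversions over 21 sites: P = 4/21 = 0.190476, Q = 3/21 = 0.142857.
d = −0.5·ln(0.476191) − 0.25·ln(0.714286) = −0.5·(-0.741936) − 0.25·(-0.336472) = 0.4551.

0.4551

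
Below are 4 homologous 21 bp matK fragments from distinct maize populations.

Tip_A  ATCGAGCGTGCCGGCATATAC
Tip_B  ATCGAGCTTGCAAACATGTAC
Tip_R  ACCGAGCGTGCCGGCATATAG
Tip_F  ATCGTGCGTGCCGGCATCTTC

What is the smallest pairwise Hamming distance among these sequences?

Pairwise Hamming distances:
  Tip_A vs Tip_B: 5
  Tip_A vs Tip_R: 2
  Tip_A vs Tip_F: 3
  Tip_B vs Tip_R: 7
  Tip_B vs Tip_F: 7
  Tip_R vs Tip_F: 5
The smallest is 2, between Tip_A and Tip_R.

2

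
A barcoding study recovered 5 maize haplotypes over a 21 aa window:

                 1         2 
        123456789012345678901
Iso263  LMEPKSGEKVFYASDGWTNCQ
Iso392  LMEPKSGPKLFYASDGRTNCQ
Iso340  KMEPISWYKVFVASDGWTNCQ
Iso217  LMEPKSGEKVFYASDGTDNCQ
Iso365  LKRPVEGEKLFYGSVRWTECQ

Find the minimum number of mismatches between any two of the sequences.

Pairwise Hamming distances:
  Iso263 vs Iso392: 3
  Iso263 vs Iso340: 5
  Iso263 vs Iso217: 2
  Iso263 vs Iso365: 9
  Iso392 vs Iso340: 7
  Iso392 vs Iso217: 4
  Iso392 vs Iso365: 10
  Iso340 vs Iso217: 7
  Iso340 vs Iso365: 13
  Iso217 vs Iso365: 11
The smallest is 2, between Iso263 and Iso217.

2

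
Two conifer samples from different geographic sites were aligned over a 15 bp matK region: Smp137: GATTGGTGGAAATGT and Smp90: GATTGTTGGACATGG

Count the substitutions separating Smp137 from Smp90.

The sequences differ at positions 6 (G/T), 11 (A/C), 15 (T/G).
That gives 3 mismatches out of 15 aligned sites, so the Hamming distance is 3.

3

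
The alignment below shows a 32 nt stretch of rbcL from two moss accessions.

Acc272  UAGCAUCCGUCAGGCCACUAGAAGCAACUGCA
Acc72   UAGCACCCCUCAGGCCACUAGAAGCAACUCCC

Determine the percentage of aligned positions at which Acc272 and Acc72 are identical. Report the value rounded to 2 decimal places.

The sequences differ at positions 6 (U/C), 9 (G/C), 30 (G/C), 32 (A/C).
28 of the 32 sites match, so the percent identity is 28/32 × 100 = 87.50%.

87.50%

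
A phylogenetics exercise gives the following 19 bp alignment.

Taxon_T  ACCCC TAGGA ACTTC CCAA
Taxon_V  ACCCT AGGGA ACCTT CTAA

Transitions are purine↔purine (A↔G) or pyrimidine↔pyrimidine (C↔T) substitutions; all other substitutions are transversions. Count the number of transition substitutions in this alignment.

Differing sites — 5:C/T (Ti); 6:T/A (Tv); 7:A/G (Ti); 13:T/C (Ti); 15:C/T (Ti); 17:C/T (Ti).
Of the 6 differences, 5 transitions and 1 transversion, so the answer is 5.

5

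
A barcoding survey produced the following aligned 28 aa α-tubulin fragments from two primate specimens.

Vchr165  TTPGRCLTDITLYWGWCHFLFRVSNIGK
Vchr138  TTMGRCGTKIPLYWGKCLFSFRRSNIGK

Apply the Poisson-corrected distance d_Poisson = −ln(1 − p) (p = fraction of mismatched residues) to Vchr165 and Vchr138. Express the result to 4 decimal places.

0.3365

Mismatches occur at site 3 (P↔M), site 7 (L↔G), site 9 (D↔K), site 11 (T↔P), site 16 (W↔K), site 18 (H↔L), site 20 (L↔S), site 23 (V↔R).
p = 8/28 = 0.285714.
d = −ln(1 − 0.285714) = −ln(0.714286) = 0.3365.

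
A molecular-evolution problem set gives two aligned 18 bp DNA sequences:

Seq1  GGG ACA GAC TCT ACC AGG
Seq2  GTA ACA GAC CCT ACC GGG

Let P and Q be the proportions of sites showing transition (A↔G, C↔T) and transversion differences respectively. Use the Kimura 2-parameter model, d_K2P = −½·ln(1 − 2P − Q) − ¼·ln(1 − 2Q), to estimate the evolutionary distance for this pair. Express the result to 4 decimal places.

0.2757

The sequences differ at positions 2 (G/T, transversion), 3 (G/A, transition), 10 (T/C, transition), 16 (A/G, transition).
Of the 4 differences, 3 transitions and 1 transversion over 18 sites: P = 3/18 = 0.166667, Q = 1/18 = 0.055556.
d = −0.5·ln(0.611110) − 0.25·ln(0.888888) = −0.5·(-0.492478) − 0.25·(-0.117784) = 0.2757.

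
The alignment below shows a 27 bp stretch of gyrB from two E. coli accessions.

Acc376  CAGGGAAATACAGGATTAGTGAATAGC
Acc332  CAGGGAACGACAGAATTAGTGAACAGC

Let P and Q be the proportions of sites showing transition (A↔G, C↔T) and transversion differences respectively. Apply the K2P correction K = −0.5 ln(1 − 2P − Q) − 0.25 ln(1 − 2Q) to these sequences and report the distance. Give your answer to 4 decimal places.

0.1657

The sequences differ at positions 8 (A/C, transversion), 9 (T/G, transversion), 14 (G/A, transition), 24 (T/C, transition).
Of the 4 differences, 2 transitions and 2 transversions over 27 sites: P = 2/27 = 0.074074, Q = 2/27 = 0.074074.
d = −0.5·ln(0.777778) − 0.25·ln(0.851852) = −0.5·(-0.251314) − 0.25·(-0.160342) = 0.1657.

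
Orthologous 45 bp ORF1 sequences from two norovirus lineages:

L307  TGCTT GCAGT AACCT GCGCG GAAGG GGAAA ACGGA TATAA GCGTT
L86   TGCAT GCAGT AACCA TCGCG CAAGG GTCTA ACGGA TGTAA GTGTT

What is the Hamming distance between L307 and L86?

The sequences differ at positions 4 (T/A), 15 (T/A), 16 (G/T), 21 (G/C), 27 (G/T), 28 (A/C), 29 (A/T), 37 (A/G), 42 (C/T).
That gives 9 mismatches out of 45 aligned sites, so the Hamming distance is 9.

9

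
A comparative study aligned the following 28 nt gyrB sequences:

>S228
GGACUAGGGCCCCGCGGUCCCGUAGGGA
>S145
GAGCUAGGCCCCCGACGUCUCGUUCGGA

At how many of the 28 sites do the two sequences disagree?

Differing sites — 2:G/A; 3:A/G; 9:G/C; 15:C/A; 16:G/C; 20:C/U; 24:A/U; 25:G/C.
That gives 8 mismatches out of 28 aligned sites, so the Hamming distance is 8.

8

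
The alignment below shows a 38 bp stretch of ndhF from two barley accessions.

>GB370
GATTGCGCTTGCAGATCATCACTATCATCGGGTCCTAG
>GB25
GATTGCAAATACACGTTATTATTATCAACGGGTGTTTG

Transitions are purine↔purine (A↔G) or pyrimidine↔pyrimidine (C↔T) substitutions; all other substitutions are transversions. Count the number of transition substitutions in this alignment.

The sequences differ at positions 7 (G/A, transition), 8 (C/A, transversion), 9 (T/A, transversion), 11 (G/A, transition), 14 (G/C, transversion), 15 (A/G, transition), 17 (C/T, transition), 20 (C/T, transition), 22 (C/T, transition), 28 (T/A, transversion), 34 (C/G, transversion), 35 (C/T, transition), 37 (A/T, transversion).
Of the 13 differences, 7 transitions and 6 transversions, so the answer is 7.

7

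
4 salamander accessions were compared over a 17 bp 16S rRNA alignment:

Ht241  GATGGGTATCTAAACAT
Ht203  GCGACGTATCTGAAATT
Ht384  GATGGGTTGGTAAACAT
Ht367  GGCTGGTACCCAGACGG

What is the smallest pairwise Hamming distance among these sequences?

3

Pairwise Hamming distances:
  Ht241 vs Ht203: 7
  Ht241 vs Ht384: 3
  Ht241 vs Ht367: 8
  Ht203 vs Ht384: 10
  Ht203 vs Ht367: 11
  Ht384 vs Ht367: 10
The smallest is 3, between Ht241 and Ht384.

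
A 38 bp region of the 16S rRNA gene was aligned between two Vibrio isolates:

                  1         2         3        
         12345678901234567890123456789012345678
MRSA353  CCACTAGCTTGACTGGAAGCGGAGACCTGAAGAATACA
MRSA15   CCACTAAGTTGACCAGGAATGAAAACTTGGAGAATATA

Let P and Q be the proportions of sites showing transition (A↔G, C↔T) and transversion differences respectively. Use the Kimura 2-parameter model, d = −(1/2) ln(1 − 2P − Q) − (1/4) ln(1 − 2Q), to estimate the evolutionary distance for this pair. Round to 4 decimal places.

The sequences differ at positions 7 (G/A, transition), 8 (C/G, transversion), 14 (T/C, transition), 15 (G/A, transition), 17 (A/G, transition), 19 (G/A, transition), 20 (C/T, transition), 22 (G/A, transition), 24 (G/A, transition), 27 (C/T, transition), 30 (A/G, transition), 37 (C/T, transition).
Of the 12 differences, 11 transitions and 1 transversion over 38 sites: P = 11/38 = 0.289474, Q = 1/38 = 0.026316.
d = −0.5·ln(0.394736) − 0.25·ln(0.947368) = −0.5·(-0.929538) − 0.25·(-0.054068) = 0.4783.

0.4783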